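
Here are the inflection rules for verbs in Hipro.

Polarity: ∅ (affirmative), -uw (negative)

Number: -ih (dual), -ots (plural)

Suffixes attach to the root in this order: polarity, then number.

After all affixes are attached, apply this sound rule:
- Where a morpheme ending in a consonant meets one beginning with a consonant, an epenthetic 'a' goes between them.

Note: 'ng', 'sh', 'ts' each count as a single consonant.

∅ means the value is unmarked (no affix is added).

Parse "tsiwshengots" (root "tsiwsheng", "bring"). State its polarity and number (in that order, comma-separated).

Segment: tsiwsheng-ots.
polarity: ∅ → affirmative.
number: -ots → plural.

affirmative, plural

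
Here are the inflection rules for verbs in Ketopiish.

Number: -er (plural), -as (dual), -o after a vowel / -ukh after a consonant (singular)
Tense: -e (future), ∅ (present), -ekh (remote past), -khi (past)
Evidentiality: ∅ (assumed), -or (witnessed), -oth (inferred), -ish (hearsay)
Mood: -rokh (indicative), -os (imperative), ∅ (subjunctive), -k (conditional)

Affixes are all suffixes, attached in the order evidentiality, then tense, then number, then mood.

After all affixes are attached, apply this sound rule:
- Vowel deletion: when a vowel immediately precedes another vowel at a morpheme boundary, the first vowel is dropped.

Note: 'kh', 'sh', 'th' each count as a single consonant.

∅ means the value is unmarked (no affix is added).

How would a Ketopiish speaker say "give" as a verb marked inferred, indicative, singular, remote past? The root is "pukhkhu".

pukhkhothekhukhrokh

Attach evidentiality inferred -oth → pukhkhuoth.
Attach tense remote past -ekh → pukhkhuothekh.
Attach number singular -ukh (after consonant 'kh') → pukhkhuothekhukh.
Attach mood indicative -rokh → pukhkhuothekhukhrokh.
Apply vowel deletion: pukhkhuothekhukhrokh → pukhkhothekhukhrokh.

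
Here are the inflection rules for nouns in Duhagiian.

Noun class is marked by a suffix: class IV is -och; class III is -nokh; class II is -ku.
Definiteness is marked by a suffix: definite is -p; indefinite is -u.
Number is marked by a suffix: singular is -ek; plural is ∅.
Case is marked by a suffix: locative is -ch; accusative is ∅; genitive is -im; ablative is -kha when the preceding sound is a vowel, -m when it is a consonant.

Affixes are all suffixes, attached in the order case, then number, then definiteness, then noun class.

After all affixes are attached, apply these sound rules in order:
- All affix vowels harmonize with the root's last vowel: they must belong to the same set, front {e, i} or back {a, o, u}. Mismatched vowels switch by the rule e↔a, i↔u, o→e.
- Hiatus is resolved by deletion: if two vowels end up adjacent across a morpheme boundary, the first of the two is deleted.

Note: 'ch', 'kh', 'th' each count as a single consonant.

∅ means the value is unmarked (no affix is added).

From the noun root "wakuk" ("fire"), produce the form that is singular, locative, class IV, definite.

Attach case locative -ch → wakukch.
Attach number singular -ek → wakukchek.
Attach definiteness definite -p → wakukchekp.
Attach noun class class IV -och → wakukchekpoch.
Apply vowel harmony: wakukchekpoch → wakukchakpoch.
Vowel deletion: no change.

wakukchakpoch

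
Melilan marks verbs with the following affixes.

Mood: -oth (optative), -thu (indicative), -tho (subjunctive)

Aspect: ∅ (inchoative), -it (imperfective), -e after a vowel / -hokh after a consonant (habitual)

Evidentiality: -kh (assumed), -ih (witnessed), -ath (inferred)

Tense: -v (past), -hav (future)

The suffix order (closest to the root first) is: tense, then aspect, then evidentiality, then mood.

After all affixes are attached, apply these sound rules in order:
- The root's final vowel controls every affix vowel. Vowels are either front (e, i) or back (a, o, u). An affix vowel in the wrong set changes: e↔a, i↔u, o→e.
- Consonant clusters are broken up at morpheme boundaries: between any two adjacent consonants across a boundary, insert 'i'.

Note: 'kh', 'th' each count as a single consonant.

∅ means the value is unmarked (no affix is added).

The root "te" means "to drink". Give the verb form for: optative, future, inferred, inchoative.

tehevetheth

Attach tense future -hav → tehav.
aspect = inchoative: zero marking, form stays tehav.
Attach evidentiality inferred -ath → tehavath.
Attach mood optative -oth → tehavathoth.
Apply vowel harmony: tehavathoth → tehevetheth.
Epenthesis: no change.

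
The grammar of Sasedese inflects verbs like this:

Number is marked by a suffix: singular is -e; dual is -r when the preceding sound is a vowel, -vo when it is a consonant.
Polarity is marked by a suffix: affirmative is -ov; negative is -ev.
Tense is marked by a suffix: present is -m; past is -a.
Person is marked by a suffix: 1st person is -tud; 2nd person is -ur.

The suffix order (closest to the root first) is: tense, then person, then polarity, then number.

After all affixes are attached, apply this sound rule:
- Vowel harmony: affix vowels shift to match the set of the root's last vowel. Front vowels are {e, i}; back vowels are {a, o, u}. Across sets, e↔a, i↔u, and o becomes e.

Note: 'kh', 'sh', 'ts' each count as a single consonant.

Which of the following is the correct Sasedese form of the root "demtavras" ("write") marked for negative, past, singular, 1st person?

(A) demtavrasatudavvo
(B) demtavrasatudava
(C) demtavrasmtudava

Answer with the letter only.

Attach tense past -a → demtavrasa.
Attach person 1st person -tud → demtavrasatud.
Attach polarity negative -ev → demtavrasatudev.
Attach number singular -e → demtavrasatudeve.
Apply vowel harmony: demtavrasatudeve → demtavrasatudava.
So the correct form is demtavrasatudava, option (B).
(A) demtavrasatudavvo is wrong: it uses dual instead of singular for number.
(C) demtavrasmtudava is wrong: it uses present instead of past for tense.

B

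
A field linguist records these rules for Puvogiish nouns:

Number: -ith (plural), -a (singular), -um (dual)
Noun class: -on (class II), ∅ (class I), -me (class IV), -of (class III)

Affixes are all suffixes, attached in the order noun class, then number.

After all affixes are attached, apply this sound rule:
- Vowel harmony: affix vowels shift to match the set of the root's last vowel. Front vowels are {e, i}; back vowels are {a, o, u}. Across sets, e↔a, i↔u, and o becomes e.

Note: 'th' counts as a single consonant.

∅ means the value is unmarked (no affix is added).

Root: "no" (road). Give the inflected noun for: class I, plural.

noun class = class I: zero marking, form stays no.
Attach number plural -ith → noith.
Apply vowel harmony: noith → nouth.

nouth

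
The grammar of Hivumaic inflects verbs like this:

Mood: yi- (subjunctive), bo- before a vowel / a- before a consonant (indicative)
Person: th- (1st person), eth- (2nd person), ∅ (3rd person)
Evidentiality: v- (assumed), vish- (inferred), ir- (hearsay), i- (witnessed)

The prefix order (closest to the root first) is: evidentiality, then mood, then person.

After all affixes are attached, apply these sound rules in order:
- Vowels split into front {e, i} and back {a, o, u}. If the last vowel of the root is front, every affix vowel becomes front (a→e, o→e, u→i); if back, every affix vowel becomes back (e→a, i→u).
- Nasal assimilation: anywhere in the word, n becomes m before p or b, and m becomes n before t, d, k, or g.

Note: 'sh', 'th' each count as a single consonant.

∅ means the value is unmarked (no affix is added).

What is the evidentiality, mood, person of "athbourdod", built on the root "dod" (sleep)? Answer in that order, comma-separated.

Segment: eth-bo-ir-dod.
evidentiality: ir- → hearsay.
mood: bo/a- → indicative.
person: eth- → 2nd person.

hearsay, indicative, 2nd person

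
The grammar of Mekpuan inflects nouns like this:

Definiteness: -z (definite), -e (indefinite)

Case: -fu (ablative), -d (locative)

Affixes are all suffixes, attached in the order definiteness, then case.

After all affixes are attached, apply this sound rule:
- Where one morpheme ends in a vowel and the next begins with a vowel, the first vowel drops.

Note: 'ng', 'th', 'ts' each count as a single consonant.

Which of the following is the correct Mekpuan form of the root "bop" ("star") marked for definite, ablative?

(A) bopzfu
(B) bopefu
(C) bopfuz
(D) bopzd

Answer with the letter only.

Attach definiteness definite -z → bopz.
Attach case ablative -fu → bopzfu.
Vowel deletion: no change.
So the correct form is bopzfu, option (A).
(C) bopfuz is wrong: it has the affixes in the wrong order.
(D) bopzd is wrong: it uses locative instead of ablative for case.
(B) bopefu is wrong: it uses indefinite instead of definite for definiteness.

A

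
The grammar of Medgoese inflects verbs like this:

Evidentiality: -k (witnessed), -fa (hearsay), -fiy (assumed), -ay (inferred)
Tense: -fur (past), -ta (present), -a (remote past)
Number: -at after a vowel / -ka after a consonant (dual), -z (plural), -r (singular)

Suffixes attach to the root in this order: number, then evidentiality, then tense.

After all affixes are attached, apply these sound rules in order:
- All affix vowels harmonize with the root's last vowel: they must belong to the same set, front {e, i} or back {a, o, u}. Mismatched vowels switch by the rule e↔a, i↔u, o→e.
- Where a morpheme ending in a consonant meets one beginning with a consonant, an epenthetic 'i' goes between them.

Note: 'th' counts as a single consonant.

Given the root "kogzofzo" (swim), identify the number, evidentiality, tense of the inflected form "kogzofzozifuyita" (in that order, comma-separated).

plural, assumed, present

Segment: kogzofzo-z-fiy-ta.
number: -z → plural.
evidentiality: -fiy → assumed.
tense: -ta → present.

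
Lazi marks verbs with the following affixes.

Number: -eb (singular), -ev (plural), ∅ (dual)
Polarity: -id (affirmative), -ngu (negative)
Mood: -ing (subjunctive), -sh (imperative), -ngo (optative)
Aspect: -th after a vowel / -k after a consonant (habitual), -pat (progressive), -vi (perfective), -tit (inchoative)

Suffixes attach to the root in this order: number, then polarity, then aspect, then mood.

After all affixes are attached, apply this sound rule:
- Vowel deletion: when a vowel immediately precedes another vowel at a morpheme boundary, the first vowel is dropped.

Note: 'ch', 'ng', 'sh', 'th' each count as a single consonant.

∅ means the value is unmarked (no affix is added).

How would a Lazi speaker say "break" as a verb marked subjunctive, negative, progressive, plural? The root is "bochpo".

Attach number plural -ev → bochpoev.
Attach polarity negative -ngu → bochpoevngu.
Attach aspect progressive -pat → bochpoevngupat.
Attach mood subjunctive -ing → bochpoevngupating.
Apply vowel deletion: bochpoevngupating → bochpevngupating.

bochpevngupating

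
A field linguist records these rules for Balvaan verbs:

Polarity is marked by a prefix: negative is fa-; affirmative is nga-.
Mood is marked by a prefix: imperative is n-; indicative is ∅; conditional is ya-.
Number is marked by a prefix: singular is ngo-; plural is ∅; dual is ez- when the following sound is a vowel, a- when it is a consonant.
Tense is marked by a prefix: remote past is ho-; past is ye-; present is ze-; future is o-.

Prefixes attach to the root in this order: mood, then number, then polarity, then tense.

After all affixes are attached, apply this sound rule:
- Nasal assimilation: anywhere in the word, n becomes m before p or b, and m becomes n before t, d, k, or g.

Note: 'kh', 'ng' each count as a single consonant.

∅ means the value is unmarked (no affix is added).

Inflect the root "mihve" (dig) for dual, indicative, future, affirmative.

mood = indicative: zero marking, form stays mihve.
Attach number dual a- (before consonant 'm') → amihve.
Attach polarity affirmative nga- → ngaamihve.
Attach tense future o- → ongaamihve.
Nasal assimilation: no change.

ongaamihve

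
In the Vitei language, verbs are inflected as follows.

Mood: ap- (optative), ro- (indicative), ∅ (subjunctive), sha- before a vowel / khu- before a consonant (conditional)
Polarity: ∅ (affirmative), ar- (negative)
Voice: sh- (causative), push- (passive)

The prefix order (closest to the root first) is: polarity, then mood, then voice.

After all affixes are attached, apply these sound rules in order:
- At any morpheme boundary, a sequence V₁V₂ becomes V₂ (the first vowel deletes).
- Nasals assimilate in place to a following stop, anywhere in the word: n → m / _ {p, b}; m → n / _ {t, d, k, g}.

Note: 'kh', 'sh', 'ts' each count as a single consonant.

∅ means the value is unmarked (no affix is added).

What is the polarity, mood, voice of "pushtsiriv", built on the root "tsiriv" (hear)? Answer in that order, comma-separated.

affirmative, subjunctive, passive

Segment: push-tsiriv.
polarity: ∅ → affirmative.
mood: ∅ → subjunctive.
voice: push- → passive.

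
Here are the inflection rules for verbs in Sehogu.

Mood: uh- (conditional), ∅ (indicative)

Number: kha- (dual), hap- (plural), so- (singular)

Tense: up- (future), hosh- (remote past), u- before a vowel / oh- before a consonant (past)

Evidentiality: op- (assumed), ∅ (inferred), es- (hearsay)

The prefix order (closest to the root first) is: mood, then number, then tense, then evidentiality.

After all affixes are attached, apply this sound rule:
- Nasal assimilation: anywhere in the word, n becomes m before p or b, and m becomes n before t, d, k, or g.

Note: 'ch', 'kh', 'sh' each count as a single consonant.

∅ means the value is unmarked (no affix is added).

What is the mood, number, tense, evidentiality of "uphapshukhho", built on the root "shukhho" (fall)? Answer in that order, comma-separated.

indicative, plural, future, inferred

Segment: up-hap-shukhho.
mood: ∅ → indicative.
number: hap- → plural.
tense: up- → future.
evidentiality: ∅ → inferred.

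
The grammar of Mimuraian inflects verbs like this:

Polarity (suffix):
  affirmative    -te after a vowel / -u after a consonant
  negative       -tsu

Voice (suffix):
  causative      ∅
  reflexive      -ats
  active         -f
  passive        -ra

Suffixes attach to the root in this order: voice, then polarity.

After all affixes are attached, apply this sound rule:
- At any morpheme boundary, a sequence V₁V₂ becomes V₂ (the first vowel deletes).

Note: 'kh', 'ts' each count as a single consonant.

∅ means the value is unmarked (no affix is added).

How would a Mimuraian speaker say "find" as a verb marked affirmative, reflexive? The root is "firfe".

Attach voice reflexive -ats → firfeats.
Attach polarity affirmative -u (after consonant 'ts') → firfeatsu.
Apply vowel deletion: firfeatsu → firfatsu.

firfatsu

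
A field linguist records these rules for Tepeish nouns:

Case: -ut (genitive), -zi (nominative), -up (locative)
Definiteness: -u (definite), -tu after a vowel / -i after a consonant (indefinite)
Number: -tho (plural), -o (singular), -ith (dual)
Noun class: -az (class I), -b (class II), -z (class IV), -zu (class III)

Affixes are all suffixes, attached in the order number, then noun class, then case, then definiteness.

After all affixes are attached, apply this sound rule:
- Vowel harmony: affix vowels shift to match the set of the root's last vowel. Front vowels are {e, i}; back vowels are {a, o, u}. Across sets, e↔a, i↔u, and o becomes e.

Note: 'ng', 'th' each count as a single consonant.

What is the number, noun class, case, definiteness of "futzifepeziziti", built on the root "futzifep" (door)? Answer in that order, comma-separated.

singular, class III, nominative, indefinite

Segment: futzifep-o-zu-zi-tu.
number: -o → singular.
noun class: -zu → class III.
case: -zi → nominative.
definiteness: -tu/i → indefinite.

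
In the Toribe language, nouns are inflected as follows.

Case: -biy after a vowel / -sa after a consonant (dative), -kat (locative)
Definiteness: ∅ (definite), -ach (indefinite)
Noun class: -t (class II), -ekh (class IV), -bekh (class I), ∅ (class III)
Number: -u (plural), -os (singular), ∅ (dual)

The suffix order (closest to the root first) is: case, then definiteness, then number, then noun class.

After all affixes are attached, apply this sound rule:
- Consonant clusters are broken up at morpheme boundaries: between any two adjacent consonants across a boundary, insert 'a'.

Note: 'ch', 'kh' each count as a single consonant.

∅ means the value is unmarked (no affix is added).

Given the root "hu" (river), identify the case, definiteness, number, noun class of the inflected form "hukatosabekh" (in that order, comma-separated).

Segment: hu-kat-os-bekh.
case: -kat → locative.
definiteness: ∅ → definite.
number: -os → singular.
noun class: -bekh → class I.

locative, definite, singular, class I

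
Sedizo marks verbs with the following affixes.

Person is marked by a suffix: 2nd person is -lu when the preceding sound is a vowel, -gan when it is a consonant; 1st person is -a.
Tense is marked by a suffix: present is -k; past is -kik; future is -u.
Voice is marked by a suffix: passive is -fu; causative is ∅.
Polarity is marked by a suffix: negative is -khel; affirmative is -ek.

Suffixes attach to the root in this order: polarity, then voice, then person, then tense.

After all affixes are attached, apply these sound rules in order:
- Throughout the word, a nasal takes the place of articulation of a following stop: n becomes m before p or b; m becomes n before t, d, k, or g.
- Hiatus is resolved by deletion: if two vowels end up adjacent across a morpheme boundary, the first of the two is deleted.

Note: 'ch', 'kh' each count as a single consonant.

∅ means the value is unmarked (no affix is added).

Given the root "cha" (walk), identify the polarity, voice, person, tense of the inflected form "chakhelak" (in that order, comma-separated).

negative, causative, 1st person, present

Segment: cha-khel-a-k.
polarity: -khel → negative.
voice: ∅ → causative.
person: -a → 1st person.
tense: -k → present.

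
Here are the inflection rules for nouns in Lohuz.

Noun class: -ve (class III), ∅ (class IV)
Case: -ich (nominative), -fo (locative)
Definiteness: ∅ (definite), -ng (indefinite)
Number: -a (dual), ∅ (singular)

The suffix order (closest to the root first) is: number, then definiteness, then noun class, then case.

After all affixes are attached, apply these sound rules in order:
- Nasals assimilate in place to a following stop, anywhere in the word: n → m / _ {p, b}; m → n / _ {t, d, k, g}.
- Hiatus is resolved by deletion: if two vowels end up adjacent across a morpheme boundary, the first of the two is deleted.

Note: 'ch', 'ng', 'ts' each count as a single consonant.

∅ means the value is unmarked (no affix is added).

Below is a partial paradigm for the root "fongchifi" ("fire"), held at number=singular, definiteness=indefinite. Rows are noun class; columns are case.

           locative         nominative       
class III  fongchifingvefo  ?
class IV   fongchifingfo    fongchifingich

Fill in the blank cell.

number = singular: zero marking, form stays fongchifi.
Attach definiteness indefinite -ng → fongchifing.
Attach noun class class III -ve → fongchifingve.
Attach case nominative -ich → fongchifingveich.
Nasal assimilation: no change.
Apply vowel deletion: fongchifingveich → fongchifingvich.

fongchifingvich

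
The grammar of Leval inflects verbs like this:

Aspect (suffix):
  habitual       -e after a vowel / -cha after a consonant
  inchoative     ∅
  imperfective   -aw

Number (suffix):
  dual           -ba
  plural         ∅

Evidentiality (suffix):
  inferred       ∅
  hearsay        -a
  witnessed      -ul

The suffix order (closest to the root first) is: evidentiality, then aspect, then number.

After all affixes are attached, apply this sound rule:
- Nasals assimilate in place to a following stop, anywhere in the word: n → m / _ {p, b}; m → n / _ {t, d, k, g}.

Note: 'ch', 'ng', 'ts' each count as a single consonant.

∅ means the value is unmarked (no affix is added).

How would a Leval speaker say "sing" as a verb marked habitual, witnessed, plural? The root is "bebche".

Attach evidentiality witnessed -ul → bebcheul.
Attach aspect habitual -cha (after consonant 'l') → bebcheulcha.
number = plural: zero marking, form stays bebcheulcha.
Nasal assimilation: no change.

bebcheulcha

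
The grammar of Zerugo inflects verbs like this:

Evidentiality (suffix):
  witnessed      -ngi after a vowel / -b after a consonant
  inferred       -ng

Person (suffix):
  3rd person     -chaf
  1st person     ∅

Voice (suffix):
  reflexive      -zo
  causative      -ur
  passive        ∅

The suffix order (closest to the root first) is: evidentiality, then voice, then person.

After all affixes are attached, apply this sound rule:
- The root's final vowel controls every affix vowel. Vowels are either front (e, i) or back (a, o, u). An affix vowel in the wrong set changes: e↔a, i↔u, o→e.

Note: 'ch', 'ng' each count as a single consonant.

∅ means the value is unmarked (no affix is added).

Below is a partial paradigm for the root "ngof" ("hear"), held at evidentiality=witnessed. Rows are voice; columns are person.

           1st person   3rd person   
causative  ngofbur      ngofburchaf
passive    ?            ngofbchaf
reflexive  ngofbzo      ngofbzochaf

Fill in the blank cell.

Attach evidentiality witnessed -b (after consonant 'f') → ngofb.
voice = passive: zero marking, form stays ngofb.
person = 1st person: zero marking, form stays ngofb.
Vowel harmony: no change.

ngofb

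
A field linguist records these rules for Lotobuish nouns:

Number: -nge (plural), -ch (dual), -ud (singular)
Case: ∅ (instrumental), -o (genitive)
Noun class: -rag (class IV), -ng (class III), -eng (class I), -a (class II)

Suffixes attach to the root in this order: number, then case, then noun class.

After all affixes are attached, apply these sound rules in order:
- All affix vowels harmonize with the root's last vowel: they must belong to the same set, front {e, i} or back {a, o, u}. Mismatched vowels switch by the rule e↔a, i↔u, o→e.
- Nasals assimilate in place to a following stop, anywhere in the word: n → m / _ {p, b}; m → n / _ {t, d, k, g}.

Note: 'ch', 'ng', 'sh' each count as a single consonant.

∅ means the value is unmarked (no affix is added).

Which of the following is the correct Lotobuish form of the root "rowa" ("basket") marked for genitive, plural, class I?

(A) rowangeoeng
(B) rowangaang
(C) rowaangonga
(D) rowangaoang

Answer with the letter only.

D

Attach number plural -nge → rowange.
Attach case genitive -o → rowangeo.
Attach noun class class I -eng → rowangeoeng.
Apply vowel harmony: rowangeoeng → rowangaoang.
Nasal assimilation: no change.
So the correct form is rowangaoang, option (D).
(C) rowaangonga is wrong: it has the affixes in the wrong order.
(A) rowangeoeng is wrong: it fails to apply the sound rule(s).
(B) rowangaang is wrong: it uses instrumental instead of genitive for case.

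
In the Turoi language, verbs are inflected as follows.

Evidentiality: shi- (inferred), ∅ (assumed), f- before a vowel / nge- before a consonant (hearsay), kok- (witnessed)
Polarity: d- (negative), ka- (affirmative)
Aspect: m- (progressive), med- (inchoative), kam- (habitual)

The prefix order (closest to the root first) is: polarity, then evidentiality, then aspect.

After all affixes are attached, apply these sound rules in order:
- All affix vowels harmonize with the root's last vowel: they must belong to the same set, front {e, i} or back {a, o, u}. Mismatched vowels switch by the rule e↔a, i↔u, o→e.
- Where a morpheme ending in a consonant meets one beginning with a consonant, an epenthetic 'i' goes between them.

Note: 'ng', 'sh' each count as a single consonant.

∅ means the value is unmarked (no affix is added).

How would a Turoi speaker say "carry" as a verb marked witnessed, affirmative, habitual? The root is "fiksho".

Attach polarity affirmative ka- → kafiksho.
Attach evidentiality witnessed kok- → kokkafiksho.
Attach aspect habitual kam- → kamkokkafiksho.
Vowel harmony: no change.
Apply epenthesis: kamkokkafiksho → kamikokikafiksho.

kamikokikafiksho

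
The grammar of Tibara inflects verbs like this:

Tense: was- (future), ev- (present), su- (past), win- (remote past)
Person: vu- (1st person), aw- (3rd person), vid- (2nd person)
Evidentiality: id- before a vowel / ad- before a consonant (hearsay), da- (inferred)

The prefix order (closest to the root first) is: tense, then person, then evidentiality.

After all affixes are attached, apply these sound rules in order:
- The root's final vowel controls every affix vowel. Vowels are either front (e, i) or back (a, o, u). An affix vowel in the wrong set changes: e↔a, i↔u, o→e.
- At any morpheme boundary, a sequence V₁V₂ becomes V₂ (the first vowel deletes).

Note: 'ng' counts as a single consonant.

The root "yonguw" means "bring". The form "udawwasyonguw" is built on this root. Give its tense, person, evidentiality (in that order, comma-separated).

Segment: id-aw-was-yonguw.
tense: was- → future.
person: aw- → 3rd person.
evidentiality: id/ad- → hearsay.

future, 3rd person, hearsay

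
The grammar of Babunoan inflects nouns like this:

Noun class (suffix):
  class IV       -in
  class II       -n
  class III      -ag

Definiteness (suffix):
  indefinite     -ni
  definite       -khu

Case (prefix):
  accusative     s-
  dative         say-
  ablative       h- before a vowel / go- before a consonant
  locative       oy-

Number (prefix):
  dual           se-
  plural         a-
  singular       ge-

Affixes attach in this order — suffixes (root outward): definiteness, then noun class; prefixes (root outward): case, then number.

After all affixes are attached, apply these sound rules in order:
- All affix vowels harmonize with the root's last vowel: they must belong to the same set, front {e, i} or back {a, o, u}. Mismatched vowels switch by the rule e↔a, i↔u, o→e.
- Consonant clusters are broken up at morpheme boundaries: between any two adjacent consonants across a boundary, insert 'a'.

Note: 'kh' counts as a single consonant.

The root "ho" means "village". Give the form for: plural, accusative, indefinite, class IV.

Attach definiteness indefinite -ni → honi.
Attach case accusative s- → shoni.
Attach number plural a- → ashoni.
Attach noun class class IV -in → ashoniin.
Apply vowel harmony: ashoniin → ashonuun.
Apply epenthesis: ashonuun → asahonuun.

asahonuun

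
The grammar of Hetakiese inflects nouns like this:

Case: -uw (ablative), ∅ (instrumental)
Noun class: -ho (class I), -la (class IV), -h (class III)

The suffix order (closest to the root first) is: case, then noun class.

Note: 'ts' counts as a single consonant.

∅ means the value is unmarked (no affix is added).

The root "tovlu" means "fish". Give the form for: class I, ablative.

Attach case ablative -uw → tovluuw.
Attach noun class class I -ho → tovluuwho.

tovluuwho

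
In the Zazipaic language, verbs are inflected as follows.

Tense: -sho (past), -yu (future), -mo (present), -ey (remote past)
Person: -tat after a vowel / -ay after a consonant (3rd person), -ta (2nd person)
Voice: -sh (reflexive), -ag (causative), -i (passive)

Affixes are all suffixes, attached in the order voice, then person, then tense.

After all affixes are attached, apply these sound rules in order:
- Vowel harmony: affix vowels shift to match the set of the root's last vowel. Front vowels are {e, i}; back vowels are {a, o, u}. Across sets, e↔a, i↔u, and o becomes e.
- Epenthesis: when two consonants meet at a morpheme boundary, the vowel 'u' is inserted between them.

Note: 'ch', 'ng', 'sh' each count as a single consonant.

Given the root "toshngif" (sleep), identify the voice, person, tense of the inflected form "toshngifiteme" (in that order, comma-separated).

passive, 2nd person, present

Segment: toshngif-i-ta-mo.
voice: -i → passive.
person: -ta → 2nd person.
tense: -mo → present.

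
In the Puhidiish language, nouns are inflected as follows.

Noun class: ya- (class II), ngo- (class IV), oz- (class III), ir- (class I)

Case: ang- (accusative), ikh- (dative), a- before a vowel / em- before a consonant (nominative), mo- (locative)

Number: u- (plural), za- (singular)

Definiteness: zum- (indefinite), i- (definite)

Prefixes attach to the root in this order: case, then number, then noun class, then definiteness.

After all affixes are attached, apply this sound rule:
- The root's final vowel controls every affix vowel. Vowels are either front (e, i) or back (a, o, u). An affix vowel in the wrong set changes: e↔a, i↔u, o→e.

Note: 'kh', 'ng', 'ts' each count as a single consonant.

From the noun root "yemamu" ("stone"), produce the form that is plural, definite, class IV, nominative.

ungouamyemamu

Attach case nominative em- (before consonant 'y') → emyemamu.
Attach number plural u- → uemyemamu.
Attach noun class class IV ngo- → ngouemyemamu.
Attach definiteness definite i- → ingouemyemamu.
Apply vowel harmony: ingouemyemamu → ungouamyemamu.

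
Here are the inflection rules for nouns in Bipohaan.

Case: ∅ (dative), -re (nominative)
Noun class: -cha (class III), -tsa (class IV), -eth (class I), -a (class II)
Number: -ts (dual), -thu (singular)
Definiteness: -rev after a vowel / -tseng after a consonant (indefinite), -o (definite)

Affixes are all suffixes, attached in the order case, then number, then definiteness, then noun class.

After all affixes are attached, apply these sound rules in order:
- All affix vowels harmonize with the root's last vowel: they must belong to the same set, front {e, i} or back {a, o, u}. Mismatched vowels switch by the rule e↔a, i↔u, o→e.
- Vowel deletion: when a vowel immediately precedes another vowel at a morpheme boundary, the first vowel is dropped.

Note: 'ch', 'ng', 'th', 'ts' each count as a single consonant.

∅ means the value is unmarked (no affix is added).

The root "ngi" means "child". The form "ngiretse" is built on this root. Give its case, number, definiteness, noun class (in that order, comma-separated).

Segment: ngi-re-ts-o-a.
case: -re → nominative.
number: -ts → dual.
definiteness: -o → definite.
noun class: -a → class II.

nominative, dual, definite, class II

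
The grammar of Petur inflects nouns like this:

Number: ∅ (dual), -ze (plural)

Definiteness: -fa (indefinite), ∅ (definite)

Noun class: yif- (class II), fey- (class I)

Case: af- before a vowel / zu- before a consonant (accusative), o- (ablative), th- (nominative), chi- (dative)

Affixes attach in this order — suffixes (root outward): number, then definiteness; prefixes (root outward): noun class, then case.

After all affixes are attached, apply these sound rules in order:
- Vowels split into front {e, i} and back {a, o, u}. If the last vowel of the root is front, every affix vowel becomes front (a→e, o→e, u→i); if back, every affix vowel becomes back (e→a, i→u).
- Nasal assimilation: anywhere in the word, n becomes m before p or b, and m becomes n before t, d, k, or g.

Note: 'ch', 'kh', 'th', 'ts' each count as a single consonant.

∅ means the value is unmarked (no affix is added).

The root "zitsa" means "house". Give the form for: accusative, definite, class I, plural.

zufayzitsaza

Attach number plural -ze → zitsaze.
definiteness = definite: zero marking, form stays zitsaze.
Attach noun class class I fey- → feyzitsaze.
Attach case accusative zu- (before consonant 'f') → zufeyzitsaze.
Apply vowel harmony: zufeyzitsaze → zufayzitsaza.
Nasal assimilation: no change.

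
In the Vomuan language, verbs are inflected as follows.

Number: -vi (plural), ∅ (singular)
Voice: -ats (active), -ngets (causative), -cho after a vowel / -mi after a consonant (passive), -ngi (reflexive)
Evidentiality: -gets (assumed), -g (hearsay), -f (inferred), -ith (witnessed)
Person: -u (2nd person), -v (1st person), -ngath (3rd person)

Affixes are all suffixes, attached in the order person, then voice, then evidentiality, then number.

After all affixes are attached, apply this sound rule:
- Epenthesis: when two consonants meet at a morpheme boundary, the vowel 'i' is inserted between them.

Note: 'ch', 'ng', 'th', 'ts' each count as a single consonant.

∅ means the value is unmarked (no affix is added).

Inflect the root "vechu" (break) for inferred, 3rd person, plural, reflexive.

Attach person 3rd person -ngath → vechungath.
Attach voice reflexive -ngi → vechungathngi.
Attach evidentiality inferred -f → vechungathngif.
Attach number plural -vi → vechungathngifvi.
Apply epenthesis: vechungathngifvi → vechungathingifivi.

vechungathingifivi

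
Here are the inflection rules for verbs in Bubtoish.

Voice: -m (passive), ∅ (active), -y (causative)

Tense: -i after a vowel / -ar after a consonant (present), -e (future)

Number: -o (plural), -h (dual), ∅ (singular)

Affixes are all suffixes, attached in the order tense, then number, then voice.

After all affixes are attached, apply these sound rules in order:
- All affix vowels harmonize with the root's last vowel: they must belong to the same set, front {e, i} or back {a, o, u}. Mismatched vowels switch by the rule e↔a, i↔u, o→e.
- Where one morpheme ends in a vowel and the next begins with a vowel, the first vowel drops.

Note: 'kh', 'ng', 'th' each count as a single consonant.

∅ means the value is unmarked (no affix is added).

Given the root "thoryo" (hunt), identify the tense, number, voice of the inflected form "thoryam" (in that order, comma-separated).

Segment: thoryo-e-m.
tense: -e → future.
number: ∅ → singular.
voice: -m → passive.

future, singular, passive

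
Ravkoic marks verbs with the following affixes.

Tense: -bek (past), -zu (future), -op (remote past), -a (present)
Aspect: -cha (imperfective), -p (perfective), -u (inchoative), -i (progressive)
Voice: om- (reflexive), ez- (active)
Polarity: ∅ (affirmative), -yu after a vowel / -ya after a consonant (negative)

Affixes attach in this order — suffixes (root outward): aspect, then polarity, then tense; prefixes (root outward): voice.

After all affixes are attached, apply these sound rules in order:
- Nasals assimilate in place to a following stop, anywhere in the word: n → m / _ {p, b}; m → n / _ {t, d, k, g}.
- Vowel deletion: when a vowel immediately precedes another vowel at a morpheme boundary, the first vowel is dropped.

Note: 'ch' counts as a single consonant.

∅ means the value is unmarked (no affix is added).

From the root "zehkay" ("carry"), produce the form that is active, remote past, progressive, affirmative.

ezzehkayop

Attach aspect progressive -i → zehkayi.
Attach voice active ez- → ezzehkayi.
polarity = affirmative: zero marking, form stays ezzehkayi.
Attach tense remote past -op → ezzehkayiop.
Nasal assimilation: no change.
Apply vowel deletion: ezzehkayiop → ezzehkayop.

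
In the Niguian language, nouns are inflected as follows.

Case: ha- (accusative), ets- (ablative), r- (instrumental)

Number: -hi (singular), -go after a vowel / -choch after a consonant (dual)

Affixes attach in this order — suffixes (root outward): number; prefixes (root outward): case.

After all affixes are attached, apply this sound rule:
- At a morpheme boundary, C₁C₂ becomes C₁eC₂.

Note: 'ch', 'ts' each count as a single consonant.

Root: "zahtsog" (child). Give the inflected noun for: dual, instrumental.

Attach number dual -choch (after consonant 'g') → zahtsogchoch.
Attach case instrumental r- → rzahtsogchoch.
Apply epenthesis: rzahtsogchoch → rezahtsogechoch.

rezahtsogechoch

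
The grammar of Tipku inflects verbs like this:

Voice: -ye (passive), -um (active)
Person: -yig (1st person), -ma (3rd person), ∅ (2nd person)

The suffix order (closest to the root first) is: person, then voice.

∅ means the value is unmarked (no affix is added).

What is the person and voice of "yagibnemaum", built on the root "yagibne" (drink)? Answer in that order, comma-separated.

3rd person, active

Segment: yagibne-ma-um.
person: -ma → 3rd person.
voice: -um → active.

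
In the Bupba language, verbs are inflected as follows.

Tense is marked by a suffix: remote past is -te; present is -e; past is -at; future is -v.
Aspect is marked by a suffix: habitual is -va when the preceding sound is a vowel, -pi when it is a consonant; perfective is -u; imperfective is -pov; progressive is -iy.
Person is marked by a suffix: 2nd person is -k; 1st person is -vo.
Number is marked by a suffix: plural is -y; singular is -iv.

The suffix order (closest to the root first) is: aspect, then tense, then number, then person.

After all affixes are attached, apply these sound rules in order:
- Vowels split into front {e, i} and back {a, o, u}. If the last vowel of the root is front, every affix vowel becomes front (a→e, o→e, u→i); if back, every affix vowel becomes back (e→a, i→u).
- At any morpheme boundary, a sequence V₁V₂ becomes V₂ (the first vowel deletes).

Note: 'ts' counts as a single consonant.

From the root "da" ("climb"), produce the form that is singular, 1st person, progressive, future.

duyvuvvo

Attach aspect progressive -iy → daiy.
Attach tense future -v → daiyv.
Attach number singular -iv → daiyviv.
Attach person 1st person -vo → daiyvivvo.
Apply vowel harmony: daiyvivvo → dauyvuvvo.
Apply vowel deletion: dauyvuvvo → duyvuvvo.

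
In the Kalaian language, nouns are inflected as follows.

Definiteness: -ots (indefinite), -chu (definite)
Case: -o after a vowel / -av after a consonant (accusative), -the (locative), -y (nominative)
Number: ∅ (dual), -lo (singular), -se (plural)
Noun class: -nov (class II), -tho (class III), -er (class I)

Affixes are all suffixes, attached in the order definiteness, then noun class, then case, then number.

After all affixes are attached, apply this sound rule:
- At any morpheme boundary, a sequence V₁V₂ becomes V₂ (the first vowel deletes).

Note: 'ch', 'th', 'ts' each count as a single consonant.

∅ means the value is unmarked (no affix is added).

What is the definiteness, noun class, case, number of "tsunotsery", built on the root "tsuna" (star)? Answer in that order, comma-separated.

indefinite, class I, nominative, dual

Segment: tsuna-ots-er-y.
definiteness: -ots → indefinite.
noun class: -er → class I.
case: -y → nominative.
number: ∅ → dual.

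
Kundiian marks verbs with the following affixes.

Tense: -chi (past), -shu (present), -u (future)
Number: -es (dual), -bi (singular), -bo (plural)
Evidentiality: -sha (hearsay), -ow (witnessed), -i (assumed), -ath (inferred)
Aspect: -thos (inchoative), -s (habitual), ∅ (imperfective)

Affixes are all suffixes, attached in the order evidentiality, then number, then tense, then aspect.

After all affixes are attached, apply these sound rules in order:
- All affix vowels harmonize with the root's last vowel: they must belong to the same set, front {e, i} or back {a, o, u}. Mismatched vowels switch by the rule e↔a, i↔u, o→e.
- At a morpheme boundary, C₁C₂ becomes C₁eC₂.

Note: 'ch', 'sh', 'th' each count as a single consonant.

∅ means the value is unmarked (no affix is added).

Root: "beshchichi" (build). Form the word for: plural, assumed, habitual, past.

Attach evidentiality assumed -i → beshchichii.
Attach number plural -bo → beshchichiibo.
Attach tense past -chi → beshchichiibochi.
Attach aspect habitual -s → beshchichiibochis.
Apply vowel harmony: beshchichiibochis → beshchichiibechis.
Epenthesis: no change.

beshchichiibechis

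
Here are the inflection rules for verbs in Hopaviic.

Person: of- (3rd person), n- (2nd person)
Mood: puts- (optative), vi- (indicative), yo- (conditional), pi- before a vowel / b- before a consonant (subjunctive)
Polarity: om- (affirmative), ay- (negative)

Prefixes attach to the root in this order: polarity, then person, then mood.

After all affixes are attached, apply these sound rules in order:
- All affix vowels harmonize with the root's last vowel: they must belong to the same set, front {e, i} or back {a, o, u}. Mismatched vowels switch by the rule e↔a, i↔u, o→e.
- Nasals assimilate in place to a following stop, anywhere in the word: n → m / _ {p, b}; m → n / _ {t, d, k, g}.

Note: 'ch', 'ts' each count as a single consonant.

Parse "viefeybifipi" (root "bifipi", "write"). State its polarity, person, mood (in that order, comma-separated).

negative, 3rd person, indicative

Segment: vi-of-ay-bifipi.
polarity: ay- → negative.
person: of- → 3rd person.
mood: vi- → indicative.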